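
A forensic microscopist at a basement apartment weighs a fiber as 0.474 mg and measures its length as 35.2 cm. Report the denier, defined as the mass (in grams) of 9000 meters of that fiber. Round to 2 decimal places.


Denier calculation:
Mass in grams = 0.474 mg / 1000 = 0.000474 g
Length in meters = 35.2 cm / 100 = 0.352 m
Linear density = mass / length = 0.000474 / 0.352 = 0.00134659 g/m
Denier = (g/m) * 9000 = 0.00134659 * 9000 = 12.12

12.12


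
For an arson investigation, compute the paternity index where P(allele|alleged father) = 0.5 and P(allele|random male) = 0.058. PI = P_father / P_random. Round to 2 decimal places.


Paternity Index calculation:
PI = P(allele|father) / P(allele|random)
PI = 0.5 / 0.058
PI = 8.62

8.62


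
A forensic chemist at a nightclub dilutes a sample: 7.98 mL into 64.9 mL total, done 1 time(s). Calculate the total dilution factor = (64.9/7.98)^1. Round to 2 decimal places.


Dilution factor calculation:
Single dilution = V_total / V_sample = 64.9 / 7.98 ≈ 8.132832
Number of dilutions = 1
Total DF = (64.9 / 7.98)^1 (full precision, rounded at the end) = 8.13

8.13


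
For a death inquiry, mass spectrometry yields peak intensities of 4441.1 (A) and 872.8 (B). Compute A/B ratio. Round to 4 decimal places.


Spectral peak ratio:
Peak A = 4441.1 counts
Peak B = 872.8 counts
Ratio = 4441.1 / 872.8 = 5.0883

5.0883


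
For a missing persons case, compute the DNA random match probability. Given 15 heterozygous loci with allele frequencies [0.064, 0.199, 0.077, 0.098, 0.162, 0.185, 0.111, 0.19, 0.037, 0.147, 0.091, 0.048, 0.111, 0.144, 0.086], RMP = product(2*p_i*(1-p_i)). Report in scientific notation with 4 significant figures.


Computing RMP for 15 loci:
Locus 1: 2 * 0.064 * 0.936 = 0.119808
Locus 2: 2 * 0.199 * 0.801 = 0.318798
Locus 3: 2 * 0.077 * 0.923 = 0.142142
Locus 4: 2 * 0.098 * 0.902 = 0.176792
Locus 5: 2 * 0.162 * 0.838 = 0.271512
Locus 6: 2 * 0.185 * 0.815 = 0.30155
Locus 7: 2 * 0.111 * 0.889 = 0.197358
Locus 8: 2 * 0.19 * 0.81 = 0.3078
Locus 9: 2 * 0.037 * 0.963 = 0.071262
Locus 10: 2 * 0.147 * 0.853 = 0.250782
Locus 11: 2 * 0.091 * 0.909 = 0.165438
Locus 12: 2 * 0.048 * 0.952 = 0.091392
Locus 13: 2 * 0.111 * 0.889 = 0.197358
Locus 14: 2 * 0.144 * 0.856 = 0.246528
Locus 15: 2 * 0.086 * 0.914 = 0.157208
RMP = 9.866e-12

9.866e-12


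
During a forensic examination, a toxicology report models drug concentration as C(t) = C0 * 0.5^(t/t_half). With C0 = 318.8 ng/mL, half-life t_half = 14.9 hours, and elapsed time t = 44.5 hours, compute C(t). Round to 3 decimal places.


Drug concentration decay:
Number of half-lives = t / t_half = 44.5 / 14.9 = 2.986577
Decay factor = 0.5^2.986577 = 0.12616844
C(t) = 318.8 * 0.12616844 = 40.222 ng/mL

40.222


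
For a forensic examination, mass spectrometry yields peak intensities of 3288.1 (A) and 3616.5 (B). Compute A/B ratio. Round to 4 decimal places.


Spectral peak ratio:
Peak A = 3288.1 counts
Peak B = 3616.5 counts
Ratio = 3288.1 / 3616.5 = 0.9092

0.9092


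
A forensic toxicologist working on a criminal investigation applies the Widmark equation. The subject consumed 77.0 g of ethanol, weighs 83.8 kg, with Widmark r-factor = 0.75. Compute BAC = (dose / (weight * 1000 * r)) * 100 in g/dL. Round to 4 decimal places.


Applying the Widmark formula:
BAC = (dose_g / (body_wt * 1000 * r)) * 100
Denominator = 83.8 * 1000 * 0.75 = 62850
BAC = (77.0 / 62850) * 100
BAC = 0.1225 g/dL

0.1225


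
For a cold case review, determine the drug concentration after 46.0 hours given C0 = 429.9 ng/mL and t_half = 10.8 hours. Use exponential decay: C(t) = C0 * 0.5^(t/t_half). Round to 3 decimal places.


Drug concentration decay:
Number of half-lives = t / t_half = 46.0 / 10.8 = 4.259259
Decay factor = 0.5^4.259259 = 0.05221981
C(t) = 429.9 * 0.05221981 = 22.449 ng/mL

22.449


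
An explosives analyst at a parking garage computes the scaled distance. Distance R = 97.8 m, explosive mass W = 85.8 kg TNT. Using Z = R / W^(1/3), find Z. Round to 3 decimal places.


Scaled distance calculation:
W^(1/3) = 85.8^(1/3) = 4.410581
Z = R / W^(1/3) = 97.8 / 4.410581
Z = 22.174 m/kg^(1/3)

22.174


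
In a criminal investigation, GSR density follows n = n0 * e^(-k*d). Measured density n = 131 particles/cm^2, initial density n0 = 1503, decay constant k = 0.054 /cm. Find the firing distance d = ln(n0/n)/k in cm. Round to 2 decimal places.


GSR distance calculation:
n0/n = 1503 / 131 = 11.473282
ln(n0/n) = 2.440021
d = 2.440021 / 0.054 = 45.19 cm

45.19


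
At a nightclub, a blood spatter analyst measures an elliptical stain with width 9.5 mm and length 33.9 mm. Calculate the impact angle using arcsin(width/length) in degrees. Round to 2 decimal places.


Blood spatter impact angle calculation:
width / length = 9.5 / 33.9 = 0.280236
angle = arcsin(0.280236)
angle = 16.27 degrees

16.27


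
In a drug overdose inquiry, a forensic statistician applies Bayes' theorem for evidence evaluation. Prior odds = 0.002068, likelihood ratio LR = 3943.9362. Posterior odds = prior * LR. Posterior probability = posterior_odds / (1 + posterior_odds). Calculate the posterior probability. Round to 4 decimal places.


Bayesian evidence evaluation:
Posterior odds = prior_odds * LR = 0.002068 * 3943.9362 = 8.15606
Posterior probability = posterior_odds / (1 + posterior_odds)
= 8.15606 / (1 + 8.15606)
= 8.15606 / 9.15606
= 0.8908

0.8908


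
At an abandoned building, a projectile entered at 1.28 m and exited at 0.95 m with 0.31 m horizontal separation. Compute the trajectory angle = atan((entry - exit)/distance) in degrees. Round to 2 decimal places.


Bullet trajectory angle:
Height difference = 1.28 - 0.95 = 0.33 m
angle = atan(0.33 / 0.31)
angle = atan(1.064516)
angle = 46.79 degrees

46.79


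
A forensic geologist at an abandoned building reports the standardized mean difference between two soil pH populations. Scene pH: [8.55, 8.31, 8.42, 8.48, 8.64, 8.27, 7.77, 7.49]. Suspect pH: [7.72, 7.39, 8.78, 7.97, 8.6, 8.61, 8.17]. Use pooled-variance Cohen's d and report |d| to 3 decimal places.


Pooled-variance Cohen's d for soil pH comparison:
Scene mean = 65.93 / 8 = 8.24125
Suspect mean = 57.24 / 7 = 8.177143
Scene sample variance s_s^2 = 0.162184
Suspect sample variance s_c^2 = 0.266857
Pooled variance = ((n_s-1)*s_s^2 + (n_c-1)*s_c^2) / (n_s + n_c - 2) = 0.210495
Pooled SD = sqrt(0.210495) = 0.458797
Mean difference = 0.064107
|d| = |0.064107| / 0.458797 = 0.140

0.140


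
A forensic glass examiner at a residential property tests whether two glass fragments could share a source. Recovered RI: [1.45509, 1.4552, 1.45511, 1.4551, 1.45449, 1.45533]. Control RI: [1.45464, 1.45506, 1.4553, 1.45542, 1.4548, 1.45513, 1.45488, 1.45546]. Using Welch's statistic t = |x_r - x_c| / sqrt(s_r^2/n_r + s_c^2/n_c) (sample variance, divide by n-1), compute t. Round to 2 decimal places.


Welch's t-criterion for glass RI comparison:
Recovered mean = sum / n_r = 8.73032 / 6 = 1.4550533
Control mean = sum / n_c = 11.64069 / 8 = 1.4550862
Recovered sample variance s_r^2 = 8.44267e-08
Control sample variance s_c^2 = 8.89982e-08
Welch SE (unpooled) = sqrt(s_r^2/n_r + s_c^2/n_c) = sqrt(1.40711e-08 + 1.11248e-08) = sqrt(2.51959e-08) = 0.000158732
|mean_r - mean_c| = 3.29167e-05
t = 3.29167e-05 / 0.000158732 = 0.21

0.21


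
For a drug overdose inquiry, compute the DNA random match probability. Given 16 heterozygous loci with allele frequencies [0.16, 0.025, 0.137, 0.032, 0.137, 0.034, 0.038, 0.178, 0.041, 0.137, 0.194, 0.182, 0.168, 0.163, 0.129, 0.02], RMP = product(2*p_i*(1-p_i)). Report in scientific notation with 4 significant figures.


Computing RMP for 16 loci:
Locus 1: 2 * 0.16 * 0.84 = 0.2688
Locus 2: 2 * 0.025 * 0.975 = 0.04875
Locus 3: 2 * 0.137 * 0.863 = 0.236462
Locus 4: 2 * 0.032 * 0.968 = 0.061952
Locus 5: 2 * 0.137 * 0.863 = 0.236462
Locus 6: 2 * 0.034 * 0.966 = 0.065688
Locus 7: 2 * 0.038 * 0.962 = 0.073112
Locus 8: 2 * 0.178 * 0.822 = 0.292632
Locus 9: 2 * 0.041 * 0.959 = 0.078638
Locus 10: 2 * 0.137 * 0.863 = 0.236462
Locus 11: 2 * 0.194 * 0.806 = 0.312728
Locus 12: 2 * 0.182 * 0.818 = 0.297752
Locus 13: 2 * 0.168 * 0.832 = 0.279552
Locus 14: 2 * 0.163 * 0.837 = 0.272862
Locus 15: 2 * 0.129 * 0.871 = 0.224718
Locus 16: 2 * 0.02 * 0.98 = 0.0392
RMP = 7.422e-14

7.422e-14


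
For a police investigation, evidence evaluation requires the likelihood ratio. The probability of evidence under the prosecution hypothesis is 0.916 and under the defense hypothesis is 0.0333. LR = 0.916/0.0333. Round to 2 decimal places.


Likelihood ratio calculation:
LR = P(E|Hp) / P(E|Hd)
LR = 0.916 / 0.0333
LR = 27.51

27.51


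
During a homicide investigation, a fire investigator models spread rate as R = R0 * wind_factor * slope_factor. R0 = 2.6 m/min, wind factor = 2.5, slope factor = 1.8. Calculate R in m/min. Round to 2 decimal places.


Fire spread rate calculation:
R = R0 * wind_factor * slope_factor
= 2.6 * 2.5 * 1.8
= 6.5 * 1.8
= 11.70 m/min

11.70


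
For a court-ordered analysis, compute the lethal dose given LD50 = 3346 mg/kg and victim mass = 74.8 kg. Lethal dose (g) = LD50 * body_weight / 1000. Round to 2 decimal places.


Lethal dose calculation:
Lethal dose = LD50 * body_weight / 1000
= 3346 * 74.8 / 1000
= 250280.8 / 1000
= 250.28 g

250.28


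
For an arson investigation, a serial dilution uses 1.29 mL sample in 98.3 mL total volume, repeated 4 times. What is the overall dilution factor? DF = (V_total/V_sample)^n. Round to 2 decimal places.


Dilution factor calculation:
Single dilution = V_total / V_sample = 98.3 / 1.29 ≈ 76.20155
Number of dilutions = 4
Total DF = (98.3 / 1.29)^4 (full precision, rounded at the end) = 33717489.44

33717489.44


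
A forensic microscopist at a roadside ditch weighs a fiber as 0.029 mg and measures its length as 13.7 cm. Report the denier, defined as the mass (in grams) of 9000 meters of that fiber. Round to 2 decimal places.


Denier calculation:
Mass in grams = 0.029 mg / 1000 = 0.000029 g
Length in meters = 13.7 cm / 100 = 0.137 m
Linear density = mass / length = 0.000029 / 0.137 = 0.00021168 g/m
Denier = (g/m) * 9000 = 0.00021168 * 9000 = 1.91

1.91


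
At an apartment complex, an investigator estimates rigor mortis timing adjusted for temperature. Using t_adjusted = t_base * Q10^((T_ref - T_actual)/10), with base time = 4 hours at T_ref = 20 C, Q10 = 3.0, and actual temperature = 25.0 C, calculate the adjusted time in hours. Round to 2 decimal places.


Rigor mortis time adjustment:
Exponent = (T_ref - T_actual) / 10 = (20 - 25.0) / 10 = -0.5
Q10 factor = 3.0^-0.5 = 0.57735
t_adjusted = 4 * 0.57735 = 2.31 hours

2.31


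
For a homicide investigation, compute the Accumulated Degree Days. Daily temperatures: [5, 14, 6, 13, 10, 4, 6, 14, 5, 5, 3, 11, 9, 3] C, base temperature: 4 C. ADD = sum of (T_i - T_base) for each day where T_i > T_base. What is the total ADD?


Computing ADD day by day:
Day 1: max(0, 5 - 4) = 1
Day 2: max(0, 14 - 4) = 10
Day 3: max(0, 6 - 4) = 2
Day 4: max(0, 13 - 4) = 9
Day 5: max(0, 10 - 4) = 6
Day 6: max(0, 4 - 4) = 0
Day 7: max(0, 6 - 4) = 2
Day 8: max(0, 14 - 4) = 10
Day 9: max(0, 5 - 4) = 1
Day 10: max(0, 5 - 4) = 1
Day 11: max(0, 3 - 4) = 0
Day 12: max(0, 11 - 4) = 7
Day 13: max(0, 9 - 4) = 5
Day 14: max(0, 3 - 4) = 0
Total ADD = 54

54


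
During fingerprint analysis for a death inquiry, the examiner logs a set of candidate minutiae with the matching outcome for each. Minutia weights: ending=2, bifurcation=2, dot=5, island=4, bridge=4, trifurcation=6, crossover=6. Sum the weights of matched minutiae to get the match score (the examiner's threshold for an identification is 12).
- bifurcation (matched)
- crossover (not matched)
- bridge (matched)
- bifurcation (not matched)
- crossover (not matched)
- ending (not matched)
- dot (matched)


Weighted minutiae match score:
  bifurcation: matched, +2 (running total 2)
  crossover: not matched, +0
  bridge: matched, +4 (running total 6)
  bifurcation: not matched, +0
  crossover: not matched, +0
  ending: not matched, +0
  dot: matched, +5 (running total 11)
Total score = 11
Threshold = 12; verdict = inconclusive

11


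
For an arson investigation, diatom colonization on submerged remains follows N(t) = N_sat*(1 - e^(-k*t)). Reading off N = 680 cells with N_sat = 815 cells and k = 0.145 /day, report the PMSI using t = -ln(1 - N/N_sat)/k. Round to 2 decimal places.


PMSI from diatom colonization curve:
N / N_sat = 680 / 815 = 0.834356
1 - N/N_sat = 0.165644
ln(1 - N/N_sat) = -1.797914
t = -ln(1 - N/N_sat) / k = -(-1.797914) / 0.145 = 12.40 days

12.40


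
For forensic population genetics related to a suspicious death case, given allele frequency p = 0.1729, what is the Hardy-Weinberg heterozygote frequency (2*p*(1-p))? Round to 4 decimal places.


Hardy-Weinberg heterozygote frequency:
q = 1 - p = 1 - 0.1729 = 0.8271
2pq = 2 * 0.1729 * 0.8271 = 0.2860

0.2860


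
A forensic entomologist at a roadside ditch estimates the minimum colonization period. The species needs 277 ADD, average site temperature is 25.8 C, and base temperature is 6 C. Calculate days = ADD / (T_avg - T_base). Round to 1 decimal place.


Insect development time:
Effective temperature = avg_temp - T_base = 25.8 - 6 = 19.8 C
Days = ADD / effective_temp = 277 / 19.8 = 14.0 days

14.0


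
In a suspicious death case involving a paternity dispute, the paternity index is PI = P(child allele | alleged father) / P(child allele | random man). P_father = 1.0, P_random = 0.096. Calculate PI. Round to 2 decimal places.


Paternity Index calculation:
PI = P(allele|father) / P(allele|random)
PI = 1.0 / 0.096
PI = 10.42

10.42


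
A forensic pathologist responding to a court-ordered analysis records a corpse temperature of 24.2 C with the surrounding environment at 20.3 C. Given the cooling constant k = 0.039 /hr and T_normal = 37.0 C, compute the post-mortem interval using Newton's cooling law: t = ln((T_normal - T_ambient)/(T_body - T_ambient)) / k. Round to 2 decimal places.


Using Newton's law of cooling:
t = ln((T_normal - T_ambient) / (T_body - T_ambient)) / k
T_normal - T_ambient = 16.7
T_body - T_ambient = 3.9
Ratio = 4.282051
ln(ratio) = 1.454432
t = 1.454432 / 0.039 = 37.29 hours

37.29


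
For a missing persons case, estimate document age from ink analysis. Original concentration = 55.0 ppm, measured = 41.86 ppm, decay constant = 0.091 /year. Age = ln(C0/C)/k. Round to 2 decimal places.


Document age estimation:
C0/C = 55.0 / 41.86 = 1.313903
ln(C0/C) = 0.273002
t = 0.273002 / 0.091 = 3.00 years

3.00


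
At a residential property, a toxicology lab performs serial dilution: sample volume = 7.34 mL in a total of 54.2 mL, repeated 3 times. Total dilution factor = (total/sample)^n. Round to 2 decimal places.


Dilution factor calculation:
Single dilution = V_total / V_sample = 54.2 / 7.34 ≈ 7.384196
Number of dilutions = 3
Total DF = (54.2 / 7.34)^3 (full precision, rounded at the end) = 402.63

402.63


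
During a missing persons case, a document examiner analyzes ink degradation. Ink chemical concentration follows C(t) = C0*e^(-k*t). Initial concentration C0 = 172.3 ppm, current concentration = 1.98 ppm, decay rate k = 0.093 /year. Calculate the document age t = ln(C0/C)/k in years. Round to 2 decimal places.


Document age estimation:
C0/C = 172.3 / 1.98 = 87.020202
ln(C0/C) = 4.46614
t = 4.46614 / 0.093 = 48.02 years

48.02


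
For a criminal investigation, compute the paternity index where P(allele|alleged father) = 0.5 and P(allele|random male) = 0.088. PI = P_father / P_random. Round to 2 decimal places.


Paternity Index calculation:
PI = P(allele|father) / P(allele|random)
PI = 0.5 / 0.088
PI = 5.68

5.68


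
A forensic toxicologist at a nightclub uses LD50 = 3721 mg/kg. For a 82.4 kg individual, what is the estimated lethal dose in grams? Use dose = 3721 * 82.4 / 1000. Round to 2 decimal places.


Lethal dose calculation:
Lethal dose = LD50 * body_weight / 1000
= 3721 * 82.4 / 1000
= 306610.4 / 1000
= 306.61 g

306.61


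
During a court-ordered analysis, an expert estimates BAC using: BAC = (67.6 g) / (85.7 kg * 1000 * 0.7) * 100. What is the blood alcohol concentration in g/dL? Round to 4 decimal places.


Applying the Widmark formula:
BAC = (dose_g / (body_wt * 1000 * r)) * 100
Denominator = 85.7 * 1000 * 0.7 = 59990
BAC = (67.6 / 59990) * 100
BAC = 0.1127 g/dL

0.1127


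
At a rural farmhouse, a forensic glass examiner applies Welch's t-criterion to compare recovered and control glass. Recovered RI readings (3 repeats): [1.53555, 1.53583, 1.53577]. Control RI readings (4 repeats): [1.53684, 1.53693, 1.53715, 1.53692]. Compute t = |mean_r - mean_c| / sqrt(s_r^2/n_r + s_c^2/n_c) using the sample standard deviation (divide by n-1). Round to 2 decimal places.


Welch's t-criterion for glass RI comparison:
Recovered mean = sum / n_r = 4.60715 / 3 = 1.5357167
Control mean = sum / n_c = 6.14784 / 4 = 1.53696
Recovered sample variance s_r^2 = 2.17333e-08
Control sample variance s_c^2 = 1.76667e-08
Welch SE (unpooled) = sqrt(s_r^2/n_r + s_c^2/n_c) = sqrt(7.24444e-09 + 4.41667e-09) = sqrt(1.16611e-08) = 0.000107987
|mean_r - mean_c| = 0.00124333
t = 0.00124333 / 0.000107987 = 11.51

11.51


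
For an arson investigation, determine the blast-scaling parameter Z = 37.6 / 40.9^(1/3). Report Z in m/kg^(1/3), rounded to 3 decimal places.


Scaled distance calculation:
W^(1/3) = 40.9^(1/3) = 3.445412
Z = R / W^(1/3) = 37.6 / 3.445412
Z = 10.913 m/kg^(1/3)

10.913


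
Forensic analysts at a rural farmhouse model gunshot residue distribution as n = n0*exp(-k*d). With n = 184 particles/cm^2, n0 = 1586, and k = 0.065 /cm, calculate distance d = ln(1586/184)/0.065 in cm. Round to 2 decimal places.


GSR distance calculation:
n0/n = 1586 / 184 = 8.619565
ln(n0/n) = 2.154035
d = 2.154035 / 0.065 = 33.14 cm

33.14


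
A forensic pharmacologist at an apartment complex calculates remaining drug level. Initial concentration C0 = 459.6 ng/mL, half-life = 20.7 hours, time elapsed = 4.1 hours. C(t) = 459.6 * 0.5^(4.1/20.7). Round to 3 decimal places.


Drug concentration decay:
Number of half-lives = t / t_half = 4.1 / 20.7 = 0.198068
Decay factor = 0.5^0.198068 = 0.87171715
C(t) = 459.6 * 0.87171715 = 400.641 ng/mL

400.641


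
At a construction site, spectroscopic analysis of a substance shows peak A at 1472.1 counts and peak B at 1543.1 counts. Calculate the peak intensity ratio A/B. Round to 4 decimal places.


Spectral peak ratio:
Peak A = 1472.1 counts
Peak B = 1543.1 counts
Ratio = 1472.1 / 1543.1 = 0.9540

0.9540


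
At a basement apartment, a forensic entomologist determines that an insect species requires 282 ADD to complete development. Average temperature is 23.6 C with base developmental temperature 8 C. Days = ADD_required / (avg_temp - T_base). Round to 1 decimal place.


Insect development time:
Effective temperature = avg_temp - T_base = 23.6 - 8 = 15.6 C
Days = ADD / effective_temp = 282 / 15.6 = 18.1 days

18.1


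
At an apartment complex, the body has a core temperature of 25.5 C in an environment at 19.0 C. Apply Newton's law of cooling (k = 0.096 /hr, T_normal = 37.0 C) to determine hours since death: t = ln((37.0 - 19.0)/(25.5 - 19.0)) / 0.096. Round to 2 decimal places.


Using Newton's law of cooling:
t = ln((T_normal - T_ambient) / (T_body - T_ambient)) / k
T_normal - T_ambient = 18.0
T_body - T_ambient = 6.5
Ratio = 2.769231
ln(ratio) = 1.01857
t = 1.01857 / 0.096 = 10.61 hours

10.61


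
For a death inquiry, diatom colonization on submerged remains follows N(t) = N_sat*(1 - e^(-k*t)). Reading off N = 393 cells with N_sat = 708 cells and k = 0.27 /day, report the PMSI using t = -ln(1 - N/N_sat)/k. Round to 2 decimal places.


PMSI from diatom colonization curve:
N / N_sat = 393 / 708 = 0.555085
1 - N/N_sat = 0.444915
ln(1 - N/N_sat) = -0.809872
t = -ln(1 - N/N_sat) / k = -(-0.809872) / 0.27 = 3.00 days

3.00


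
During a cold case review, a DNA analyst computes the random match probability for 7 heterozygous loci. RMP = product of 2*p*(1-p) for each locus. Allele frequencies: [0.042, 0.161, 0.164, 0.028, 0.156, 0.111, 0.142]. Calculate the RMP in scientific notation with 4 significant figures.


Computing RMP for 7 loci:
Locus 1: 2 * 0.042 * 0.958 = 0.080472
Locus 2: 2 * 0.161 * 0.839 = 0.270158
Locus 3: 2 * 0.164 * 0.836 = 0.274208
Locus 4: 2 * 0.028 * 0.972 = 0.054432
Locus 5: 2 * 0.156 * 0.844 = 0.263328
Locus 6: 2 * 0.111 * 0.889 = 0.197358
Locus 7: 2 * 0.142 * 0.858 = 0.243672
RMP = 4.109e-06

4.109e-06


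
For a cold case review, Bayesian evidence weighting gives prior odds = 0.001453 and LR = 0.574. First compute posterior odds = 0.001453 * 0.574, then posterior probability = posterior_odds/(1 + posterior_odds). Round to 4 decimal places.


Bayesian evidence evaluation:
Posterior odds = prior_odds * LR = 0.001453 * 0.574 = 0.000834022
Posterior probability = posterior_odds / (1 + posterior_odds)
= 0.000834022 / (1 + 0.000834022)
= 0.000834022 / 1.000834022
= 0.0008

0.0008


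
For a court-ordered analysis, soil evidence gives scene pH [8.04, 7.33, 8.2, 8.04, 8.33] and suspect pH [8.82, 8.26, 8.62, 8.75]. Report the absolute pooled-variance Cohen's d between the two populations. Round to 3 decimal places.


Pooled-variance Cohen's d for soil pH comparison:
Scene mean = 39.94 / 5 = 7.988
Suspect mean = 34.45 / 4 = 8.6125
Scene sample variance s_s^2 = 0.15007
Suspect sample variance s_c^2 = 0.062092
Pooled variance = ((n_s-1)*s_s^2 + (n_c-1)*s_c^2) / (n_s + n_c - 2) = 0.112365
Pooled SD = sqrt(0.112365) = 0.335209
Mean difference = -0.6245
|d| = |-0.6245| / 0.335209 = 1.863

1.863


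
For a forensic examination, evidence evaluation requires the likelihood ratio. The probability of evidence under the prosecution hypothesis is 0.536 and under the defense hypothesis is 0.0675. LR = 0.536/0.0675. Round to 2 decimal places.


Likelihood ratio calculation:
LR = P(E|Hp) / P(E|Hd)
LR = 0.536 / 0.0675
LR = 7.94

7.94


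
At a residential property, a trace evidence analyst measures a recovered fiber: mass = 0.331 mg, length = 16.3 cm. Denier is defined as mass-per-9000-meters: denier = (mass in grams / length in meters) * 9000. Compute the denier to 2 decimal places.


Denier calculation:
Mass in grams = 0.331 mg / 1000 = 0.000331 g
Length in meters = 16.3 cm / 100 = 0.163 m
Linear density = mass / length = 0.000331 / 0.163 = 0.00203067 g/m
Denier = (g/m) * 9000 = 0.00203067 * 9000 = 18.28

18.28


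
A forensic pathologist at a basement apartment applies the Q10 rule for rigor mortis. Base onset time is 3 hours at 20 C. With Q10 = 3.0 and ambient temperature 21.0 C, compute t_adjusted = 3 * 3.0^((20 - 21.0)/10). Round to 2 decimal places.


Rigor mortis time adjustment:
Exponent = (T_ref - T_actual) / 10 = (20 - 21.0) / 10 = -0.1
Q10 factor = 3.0^-0.1 = 0.89596
t_adjusted = 3 * 0.89596 = 2.69 hours

2.69


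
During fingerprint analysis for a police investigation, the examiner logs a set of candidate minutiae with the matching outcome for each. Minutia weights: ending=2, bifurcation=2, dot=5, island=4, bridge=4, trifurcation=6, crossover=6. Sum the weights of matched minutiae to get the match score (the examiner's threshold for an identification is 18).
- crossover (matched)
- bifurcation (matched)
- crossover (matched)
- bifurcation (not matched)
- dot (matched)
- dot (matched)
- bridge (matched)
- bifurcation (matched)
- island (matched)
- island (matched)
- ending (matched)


Weighted minutiae match score:
  crossover: matched, +6 (running total 6)
  bifurcation: matched, +2 (running total 8)
  crossover: matched, +6 (running total 14)
  bifurcation: not matched, +0
  dot: matched, +5 (running total 19)
  dot: matched, +5 (running total 24)
  bridge: matched, +4 (running total 28)
  bifurcation: matched, +2 (running total 30)
  island: matched, +4 (running total 34)
  island: matched, +4 (running total 38)
  ending: matched, +2 (running total 40)
Total score = 40
Threshold = 18; verdict = identification

40


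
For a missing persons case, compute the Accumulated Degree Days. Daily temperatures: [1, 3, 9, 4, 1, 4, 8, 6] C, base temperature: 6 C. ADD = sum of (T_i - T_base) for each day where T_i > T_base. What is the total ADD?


Computing ADD day by day:
Day 1: max(0, 1 - 6) = 0
Day 2: max(0, 3 - 6) = 0
Day 3: max(0, 9 - 6) = 3
Day 4: max(0, 4 - 6) = 0
Day 5: max(0, 1 - 6) = 0
Day 6: max(0, 4 - 6) = 0
Day 7: max(0, 8 - 6) = 2
Day 8: max(0, 6 - 6) = 0
Total ADD = 5

5


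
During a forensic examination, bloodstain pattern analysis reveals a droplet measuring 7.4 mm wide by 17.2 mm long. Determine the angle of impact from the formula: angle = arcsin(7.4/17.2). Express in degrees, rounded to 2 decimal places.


Blood spatter impact angle calculation:
width / length = 7.4 / 17.2 = 0.430233
angle = arcsin(0.430233)
angle = 25.48 degrees

25.48


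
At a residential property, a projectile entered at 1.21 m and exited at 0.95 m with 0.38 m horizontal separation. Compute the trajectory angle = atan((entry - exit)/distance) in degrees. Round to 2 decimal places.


Bullet trajectory angle:
Height difference = 1.21 - 0.95 = 0.26 m
angle = atan(0.26 / 0.38)
angle = atan(0.684211)
angle = 34.38 degrees

34.38


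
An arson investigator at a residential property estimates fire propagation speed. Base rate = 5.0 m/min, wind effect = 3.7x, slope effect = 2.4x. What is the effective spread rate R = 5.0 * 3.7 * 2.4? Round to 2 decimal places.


Fire spread rate calculation:
R = R0 * wind_factor * slope_factor
= 5.0 * 3.7 * 2.4
= 18.5 * 2.4
= 44.40 m/min

44.40


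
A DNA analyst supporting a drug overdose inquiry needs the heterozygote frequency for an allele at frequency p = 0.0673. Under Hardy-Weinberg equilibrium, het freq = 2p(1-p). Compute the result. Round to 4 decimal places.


Hardy-Weinberg heterozygote frequency:
q = 1 - p = 1 - 0.0673 = 0.9327
2pq = 2 * 0.0673 * 0.9327 = 0.1255

0.1255


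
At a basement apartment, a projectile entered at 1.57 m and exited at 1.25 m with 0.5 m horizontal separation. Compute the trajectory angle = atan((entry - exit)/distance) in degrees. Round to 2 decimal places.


Bullet trajectory angle:
Height difference = 1.57 - 1.25 = 0.32 m
angle = atan(0.32 / 0.5)
angle = atan(0.64)
angle = 32.62 degrees

32.62


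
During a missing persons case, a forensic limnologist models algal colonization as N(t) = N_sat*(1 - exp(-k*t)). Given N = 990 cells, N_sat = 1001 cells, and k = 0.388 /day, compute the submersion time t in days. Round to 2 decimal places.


PMSI from diatom colonization curve:
N / N_sat = 990 / 1001 = 0.989011
1 - N/N_sat = 0.010989
ln(1 - N/N_sat) = -4.510861
t = -ln(1 - N/N_sat) / k = -(-4.510861) / 0.388 = 11.63 days

11.63


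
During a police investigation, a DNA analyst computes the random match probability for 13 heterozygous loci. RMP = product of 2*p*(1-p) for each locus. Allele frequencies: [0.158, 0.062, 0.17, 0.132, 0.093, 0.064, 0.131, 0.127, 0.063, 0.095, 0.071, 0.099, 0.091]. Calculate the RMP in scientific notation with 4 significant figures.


Computing RMP for 13 loci:
Locus 1: 2 * 0.158 * 0.842 = 0.266072
Locus 2: 2 * 0.062 * 0.938 = 0.116312
Locus 3: 2 * 0.17 * 0.83 = 0.2822
Locus 4: 2 * 0.132 * 0.868 = 0.229152
Locus 5: 2 * 0.093 * 0.907 = 0.168702
Locus 6: 2 * 0.064 * 0.936 = 0.119808
Locus 7: 2 * 0.131 * 0.869 = 0.227678
Locus 8: 2 * 0.127 * 0.873 = 0.221742
Locus 9: 2 * 0.063 * 0.937 = 0.118062
Locus 10: 2 * 0.095 * 0.905 = 0.17195
Locus 11: 2 * 0.071 * 0.929 = 0.131918
Locus 12: 2 * 0.099 * 0.901 = 0.178398
Locus 13: 2 * 0.091 * 0.909 = 0.165438
RMP = 1.614e-10

1.614e-10


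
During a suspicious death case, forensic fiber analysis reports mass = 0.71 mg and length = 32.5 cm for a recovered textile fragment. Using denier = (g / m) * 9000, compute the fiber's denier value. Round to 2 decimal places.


Denier calculation:
Mass in grams = 0.71 mg / 1000 = 0.00071 g
Length in meters = 32.5 cm / 100 = 0.325 m
Linear density = mass / length = 0.00071 / 0.325 = 0.00218462 g/m
Denier = (g/m) * 9000 = 0.00218462 * 9000 = 19.66

19.66


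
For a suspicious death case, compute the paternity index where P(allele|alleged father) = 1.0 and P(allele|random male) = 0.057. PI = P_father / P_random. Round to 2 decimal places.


Paternity Index calculation:
PI = P(allele|father) / P(allele|random)
PI = 1.0 / 0.057
PI = 17.54

17.54


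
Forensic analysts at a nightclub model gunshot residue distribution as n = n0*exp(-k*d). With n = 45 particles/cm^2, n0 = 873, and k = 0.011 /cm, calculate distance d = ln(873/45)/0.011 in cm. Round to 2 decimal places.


GSR distance calculation:
n0/n = 873 / 45 = 19.4
ln(n0/n) = 2.965273
d = 2.965273 / 0.011 = 269.57 cm

269.57


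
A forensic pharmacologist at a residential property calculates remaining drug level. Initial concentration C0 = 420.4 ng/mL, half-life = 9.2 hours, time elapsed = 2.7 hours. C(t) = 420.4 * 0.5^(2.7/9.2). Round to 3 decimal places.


Drug concentration decay:
Number of half-lives = t / t_half = 2.7 / 9.2 = 0.293478
Decay factor = 0.5^0.293478 = 0.81593266
C(t) = 420.4 * 0.81593266 = 343.018 ng/mL

343.018


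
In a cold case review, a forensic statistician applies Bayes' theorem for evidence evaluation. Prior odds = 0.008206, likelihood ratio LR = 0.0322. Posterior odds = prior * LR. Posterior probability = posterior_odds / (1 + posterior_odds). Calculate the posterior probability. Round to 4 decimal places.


Bayesian evidence evaluation:
Posterior odds = prior_odds * LR = 0.008206 * 0.0322 = 0.0002642332
Posterior probability = posterior_odds / (1 + posterior_odds)
= 0.0002642332 / (1 + 0.0002642332)
= 0.0002642332 / 1.0002642332
= 0.0003

0.0003


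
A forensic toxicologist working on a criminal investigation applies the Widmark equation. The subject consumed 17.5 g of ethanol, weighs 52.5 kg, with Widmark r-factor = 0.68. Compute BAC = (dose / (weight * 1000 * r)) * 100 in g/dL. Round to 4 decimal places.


Applying the Widmark formula:
BAC = (dose_g / (body_wt * 1000 * r)) * 100
Denominator = 52.5 * 1000 * 0.68 = 35700
BAC = (17.5 / 35700) * 100
BAC = 0.0490 g/dL

0.0490


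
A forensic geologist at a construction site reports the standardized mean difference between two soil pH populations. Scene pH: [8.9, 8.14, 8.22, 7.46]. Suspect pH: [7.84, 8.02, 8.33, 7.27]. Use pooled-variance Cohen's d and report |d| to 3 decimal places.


Pooled-variance Cohen's d for soil pH comparison:
Scene mean = 32.72 / 4 = 8.18
Suspect mean = 31.46 / 4 = 7.865
Scene sample variance s_s^2 = 0.346667
Suspect sample variance s_c^2 = 0.1983
Pooled variance = ((n_s-1)*s_s^2 + (n_c-1)*s_c^2) / (n_s + n_c - 2) = 0.272483
Pooled SD = sqrt(0.272483) = 0.521999
Mean difference = 0.315
|d| = |0.315| / 0.521999 = 0.603

0.603


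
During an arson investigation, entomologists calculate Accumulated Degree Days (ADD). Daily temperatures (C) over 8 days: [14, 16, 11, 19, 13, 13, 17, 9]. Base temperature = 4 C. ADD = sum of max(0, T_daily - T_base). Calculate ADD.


Computing ADD day by day:
Day 1: max(0, 14 - 4) = 10
Day 2: max(0, 16 - 4) = 12
Day 3: max(0, 11 - 4) = 7
Day 4: max(0, 19 - 4) = 15
Day 5: max(0, 13 - 4) = 9
Day 6: max(0, 13 - 4) = 9
Day 7: max(0, 17 - 4) = 13
Day 8: max(0, 9 - 4) = 5
Total ADD = 80

80


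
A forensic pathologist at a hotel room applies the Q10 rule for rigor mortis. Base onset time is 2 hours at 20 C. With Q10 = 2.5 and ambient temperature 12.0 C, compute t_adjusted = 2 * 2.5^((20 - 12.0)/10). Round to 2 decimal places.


Rigor mortis time adjustment:
Exponent = (T_ref - T_actual) / 10 = (20 - 12.0) / 10 = 0.8
Q10 factor = 2.5^0.8 = 2.08138
t_adjusted = 2 * 2.08138 = 4.16 hours

4.16


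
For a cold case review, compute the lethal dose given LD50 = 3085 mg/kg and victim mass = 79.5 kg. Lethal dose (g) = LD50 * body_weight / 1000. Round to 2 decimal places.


Lethal dose calculation:
Lethal dose = LD50 * body_weight / 1000
= 3085 * 79.5 / 1000
= 245257.5 / 1000
= 245.26 g

245.26


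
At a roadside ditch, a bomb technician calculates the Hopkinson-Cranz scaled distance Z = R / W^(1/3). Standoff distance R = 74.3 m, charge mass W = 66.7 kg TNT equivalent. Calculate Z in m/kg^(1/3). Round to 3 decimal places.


Scaled distance calculation:
W^(1/3) = 66.7^(1/3) = 4.055477
Z = R / W^(1/3) = 74.3 / 4.055477
Z = 18.321 m/kg^(1/3)

18.321


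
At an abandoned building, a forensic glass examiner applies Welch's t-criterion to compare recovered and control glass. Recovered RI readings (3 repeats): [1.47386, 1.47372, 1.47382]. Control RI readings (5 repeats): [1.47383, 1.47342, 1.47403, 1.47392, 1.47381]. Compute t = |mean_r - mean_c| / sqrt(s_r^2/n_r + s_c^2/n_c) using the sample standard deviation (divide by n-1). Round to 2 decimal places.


Welch's t-criterion for glass RI comparison:
Recovered mean = sum / n_r = 4.4214 / 3 = 1.4738
Control mean = sum / n_c = 7.36901 / 5 = 1.473802
Recovered sample variance s_r^2 = 5.2e-09
Control sample variance s_c^2 = 5.317e-08
Welch SE (unpooled) = sqrt(s_r^2/n_r + s_c^2/n_c) = sqrt(1.73333e-09 + 1.0634e-08) = sqrt(1.23673e-08) = 0.000111208
|mean_r - mean_c| = 2e-06
t = 2e-06 / 0.000111208 = 0.02

0.02


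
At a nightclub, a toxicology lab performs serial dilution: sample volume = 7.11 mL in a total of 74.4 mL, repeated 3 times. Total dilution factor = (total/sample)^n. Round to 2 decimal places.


Dilution factor calculation:
Single dilution = V_total / V_sample = 74.4 / 7.11 ≈ 10.464135
Number of dilutions = 3
Total DF = (74.4 / 7.11)^3 (full precision, rounded at the end) = 1145.80

1145.80


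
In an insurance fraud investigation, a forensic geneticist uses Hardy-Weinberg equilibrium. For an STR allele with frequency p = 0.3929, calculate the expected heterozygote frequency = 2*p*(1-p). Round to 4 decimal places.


Hardy-Weinberg heterozygote frequency:
q = 1 - p = 1 - 0.3929 = 0.6071
2pq = 2 * 0.3929 * 0.6071 = 0.4771

0.4771


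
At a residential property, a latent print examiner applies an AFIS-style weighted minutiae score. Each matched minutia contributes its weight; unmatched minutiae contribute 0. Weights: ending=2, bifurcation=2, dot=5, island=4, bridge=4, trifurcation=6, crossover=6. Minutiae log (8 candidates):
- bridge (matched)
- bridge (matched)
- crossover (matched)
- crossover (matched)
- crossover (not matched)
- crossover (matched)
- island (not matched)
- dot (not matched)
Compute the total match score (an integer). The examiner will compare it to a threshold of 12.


Weighted minutiae match score:
  bridge: matched, +4 (running total 4)
  bridge: matched, +4 (running total 8)
  crossover: matched, +6 (running total 14)
  crossover: matched, +6 (running total 20)
  crossover: not matched, +0
  crossover: matched, +6 (running total 26)
  island: not matched, +0
  dot: not matched, +0
Total score = 26
Threshold = 12; verdict = identification

26


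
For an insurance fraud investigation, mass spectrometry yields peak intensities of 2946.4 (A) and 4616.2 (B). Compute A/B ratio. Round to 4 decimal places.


Spectral peak ratio:
Peak A = 2946.4 counts
Peak B = 4616.2 counts
Ratio = 2946.4 / 4616.2 = 0.6383

0.6383


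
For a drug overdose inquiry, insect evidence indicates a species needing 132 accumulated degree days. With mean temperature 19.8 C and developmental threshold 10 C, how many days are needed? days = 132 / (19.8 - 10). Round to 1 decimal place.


Insect development time:
Effective temperature = avg_temp - T_base = 19.8 - 10 = 9.8 C
Days = ADD / effective_temp = 132 / 9.8 = 13.5 days

13.5


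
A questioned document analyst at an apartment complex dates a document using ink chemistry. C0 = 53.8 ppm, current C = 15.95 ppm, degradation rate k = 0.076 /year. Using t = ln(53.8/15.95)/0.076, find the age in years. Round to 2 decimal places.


Document age estimation:
C0/C = 53.8 / 15.95 = 3.373041
ln(C0/C) = 1.215815
t = 1.215815 / 0.076 = 16.00 years

16.00


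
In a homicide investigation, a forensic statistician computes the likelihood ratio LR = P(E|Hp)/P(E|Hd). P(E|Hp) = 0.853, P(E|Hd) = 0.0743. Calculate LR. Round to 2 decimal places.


Likelihood ratio calculation:
LR = P(E|Hp) / P(E|Hd)
LR = 0.853 / 0.0743
LR = 11.48

11.48


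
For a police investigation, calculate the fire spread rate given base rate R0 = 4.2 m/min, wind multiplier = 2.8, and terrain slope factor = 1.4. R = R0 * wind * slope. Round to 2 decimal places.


Fire spread rate calculation:
R = R0 * wind_factor * slope_factor
= 4.2 * 2.8 * 1.4
= 11.76 * 1.4
= 16.46 m/min

16.46


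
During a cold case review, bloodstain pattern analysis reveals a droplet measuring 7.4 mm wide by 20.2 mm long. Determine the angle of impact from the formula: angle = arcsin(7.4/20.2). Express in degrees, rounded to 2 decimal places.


Blood spatter impact angle calculation:
width / length = 7.4 / 20.2 = 0.366337
angle = arcsin(0.366337)
angle = 21.49 degrees

21.49


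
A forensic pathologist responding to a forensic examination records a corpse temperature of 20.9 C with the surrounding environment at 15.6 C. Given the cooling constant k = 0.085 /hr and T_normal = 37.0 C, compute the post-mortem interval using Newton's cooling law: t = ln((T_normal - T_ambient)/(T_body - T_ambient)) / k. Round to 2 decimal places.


Using Newton's law of cooling:
t = ln((T_normal - T_ambient) / (T_body - T_ambient)) / k
T_normal - T_ambient = 21.4
T_body - T_ambient = 5.3
Ratio = 4.037736
ln(ratio) = 1.395684
t = 1.395684 / 0.085 = 16.42 hours

16.42


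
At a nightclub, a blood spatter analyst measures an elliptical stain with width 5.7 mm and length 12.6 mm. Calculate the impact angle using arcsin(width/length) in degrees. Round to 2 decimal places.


Blood spatter impact angle calculation:
width / length = 5.7 / 12.6 = 0.452381
angle = arcsin(0.452381)
angle = 26.90 degrees

26.90


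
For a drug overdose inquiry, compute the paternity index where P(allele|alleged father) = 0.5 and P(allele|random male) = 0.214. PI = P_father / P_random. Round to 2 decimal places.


Paternity Index calculation:
PI = P(allele|father) / P(allele|random)
PI = 0.5 / 0.214
PI = 2.34

2.34


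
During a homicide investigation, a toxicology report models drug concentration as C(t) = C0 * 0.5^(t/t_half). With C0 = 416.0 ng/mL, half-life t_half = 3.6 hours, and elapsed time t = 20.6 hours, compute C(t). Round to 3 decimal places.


Drug concentration decay:
Number of half-lives = t / t_half = 20.6 / 3.6 = 5.722222
Decay factor = 0.5^5.722222 = 0.0189426
C(t) = 416.0 * 0.0189426 = 7.880 ng/mL

7.880


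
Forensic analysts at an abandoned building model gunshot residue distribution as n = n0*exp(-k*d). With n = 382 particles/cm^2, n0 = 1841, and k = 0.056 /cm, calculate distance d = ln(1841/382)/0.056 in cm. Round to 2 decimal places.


GSR distance calculation:
n0/n = 1841 / 382 = 4.819372
ln(n0/n) = 1.572644
d = 1.572644 / 0.056 = 28.08 cm

28.08


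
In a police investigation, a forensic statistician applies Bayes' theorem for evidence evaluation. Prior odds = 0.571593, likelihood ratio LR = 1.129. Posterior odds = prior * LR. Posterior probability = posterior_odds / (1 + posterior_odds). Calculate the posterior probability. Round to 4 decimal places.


Bayesian evidence evaluation:
Posterior odds = prior_odds * LR = 0.571593 * 1.129 = 0.6453285
Posterior probability = posterior_odds / (1 + posterior_odds)
= 0.6453285 / (1 + 0.6453285)
= 0.6453285 / 1.6453285
= 0.3922

0.3922


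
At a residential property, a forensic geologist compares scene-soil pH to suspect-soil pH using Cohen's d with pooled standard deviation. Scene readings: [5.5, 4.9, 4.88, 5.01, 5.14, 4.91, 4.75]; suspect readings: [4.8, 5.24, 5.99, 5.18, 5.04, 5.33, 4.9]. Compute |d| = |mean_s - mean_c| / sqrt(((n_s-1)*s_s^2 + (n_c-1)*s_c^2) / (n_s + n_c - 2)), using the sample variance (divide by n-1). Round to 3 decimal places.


Pooled-variance Cohen's d for soil pH comparison:
Scene mean = 35.09 / 7 = 5.012857
Suspect mean = 36.48 / 7 = 5.211429
Scene sample variance s_s^2 = 0.06059
Suspect sample variance s_c^2 = 0.152948
Pooled variance = ((n_s-1)*s_s^2 + (n_c-1)*s_c^2) / (n_s + n_c - 2) = 0.106769
Pooled SD = sqrt(0.106769) = 0.326755
Mean difference = -0.198571
|d| = |-0.198571| / 0.326755 = 0.608

0.608
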